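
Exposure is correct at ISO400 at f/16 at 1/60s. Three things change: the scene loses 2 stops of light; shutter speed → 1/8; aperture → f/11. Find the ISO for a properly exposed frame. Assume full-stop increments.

ISO 100

Scene light: 2 stops darker.
Shutter speed: 1/60 → 1/30 → 1/15 → 1/8 — 3 stops longer (brighter).
Aperture: f/16 → f/11 — 1 stop opened up (brighter).
Net so far: 2 stops brighter. ISO: 400 → 200 → 100.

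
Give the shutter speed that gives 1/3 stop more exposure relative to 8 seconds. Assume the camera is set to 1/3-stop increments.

10 s

Shutter speed: 8 → 10 — 1/3 stop longer (brighter).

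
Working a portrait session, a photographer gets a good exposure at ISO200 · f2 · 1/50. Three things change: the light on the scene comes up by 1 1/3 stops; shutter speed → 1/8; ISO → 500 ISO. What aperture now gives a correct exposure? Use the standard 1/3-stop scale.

f/13

Scene light: 1 1/3 stops brighter.
Shutter speed: 1/50 → 1/40 → 1/30 → 1/25 → 1/20 → 1/15 → 1/13 → 1/10 → 1/8 — 2 2/3 stops longer (brighter).
ISO: 200 → 250 → 320 → 400 → 500 — 1 1/3 stops raised (brighter).
Net so far: 5 1/3 stops brighter. Aperture: f/2 → f/2.2 → f/2.5 → f/2.8 → f/3.2 → f/3.5 → f/4 → f/4.5 → f/5 → f/5.6 → f/6.3 → f/7.1 → f/8 → f/9 → f/10 → f/11 → f/13.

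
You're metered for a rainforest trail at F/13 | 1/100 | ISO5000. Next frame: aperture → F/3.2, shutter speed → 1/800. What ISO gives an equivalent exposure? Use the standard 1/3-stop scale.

Aperture: f/13 → f/11 → f/10 → f/9 → f/8 → f/7.1 → f/6.3 → f/5.6 → f/5 → f/4.5 → f/4 → f/3.5 → f/3.2 — 4 stops larger aperture (brighter).
Shutter speed: 1/100 → 1/125 → 1/160 → 1/200 → 1/250 → 1/320 → 1/400 → 1/500 → 1/640 → 1/800 — 3 stops faster (darker).
Net change so far: 1 stop brighter. Offset with the ISO: 5000 → 4000 → 3200 → 2500.

ISO 2500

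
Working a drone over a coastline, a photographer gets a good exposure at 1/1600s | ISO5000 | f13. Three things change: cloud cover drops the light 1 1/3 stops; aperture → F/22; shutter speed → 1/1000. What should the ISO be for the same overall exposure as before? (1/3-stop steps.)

ISO 25600

Scene light: 1 1/3 stops darker.
Aperture: f/13 → f/14 → f/16 → f/18 → f/20 → f/22 — 1 2/3 stops narrower (darker).
Shutter speed: 1/1600 → 1/1250 → 1/1000 — 2/3 stop longer (brighter).
Net so far: 2 1/3 stops darker. ISO: 5000 → 6400 → 8000 → 10000 → 12800 → 16000 → 20000 → 25600.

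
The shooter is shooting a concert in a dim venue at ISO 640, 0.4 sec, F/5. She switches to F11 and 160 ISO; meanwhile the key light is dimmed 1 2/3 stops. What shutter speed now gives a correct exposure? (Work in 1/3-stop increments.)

Scene light: 1 2/3 stops darker.
Aperture: f/5 → f/5.6 → f/6.3 → f/7.1 → f/8 → f/9 → f/10 → f/11 — 2 1/3 stops narrower (darker).
ISO: 640 → 500 → 400 → 320 → 250 → 200 → 160 — 2 stops dropped (darker).
Net so far: 6 stops darker. Shutter speed: 0.4 → 0.5 → 0.6 → 0.8 → 1 → 1.3 → 1.6 → 2 → 2.5 → 3.2 → 4 → 5 → 6 → 8 → 10 → 13 → 15 → 20 → 25.

25 s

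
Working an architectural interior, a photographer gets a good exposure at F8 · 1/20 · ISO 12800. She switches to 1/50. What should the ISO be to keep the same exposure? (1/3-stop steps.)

ISO 32000

Shutter speed: 1/20 → 1/25 → 1/30 → 1/40 → 1/50 — 1 1/3 stops faster (darker).
Need 1 1/3 stops brighter from the ISO: 12800 → 16000 → 20000 → 25600 → 32000.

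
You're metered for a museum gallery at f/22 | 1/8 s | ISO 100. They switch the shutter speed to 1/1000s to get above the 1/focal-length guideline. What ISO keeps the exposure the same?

Shutter speed: 1/8 → 1/15 → 1/30 → 1/60 → 1/125 → 1/250 → 1/500 → 1/1000 — 7 stops shorter (darker).
Need 7 stops brighter from the ISO: 100 → 200 → 400 → 800 → 1600 → 3200 → 6400 → 12800.

ISO 12800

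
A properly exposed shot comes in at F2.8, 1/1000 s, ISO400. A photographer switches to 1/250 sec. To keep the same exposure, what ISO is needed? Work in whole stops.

ISO 100

Shutter speed: 1/1000 → 1/500 → 1/250 — 2 stops longer (brighter).
Need 2 stops darker from the ISO: 400 → 200 → 100.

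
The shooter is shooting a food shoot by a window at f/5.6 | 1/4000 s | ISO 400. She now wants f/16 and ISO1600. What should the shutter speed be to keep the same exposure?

1/2000s

Aperture: f/5.6 → f/8 → f/11 → f/16 — 3 stops stopped down (darker).
ISO: 400 → 800 → 1600 — 2 stops higher (brighter).
Net change so far: 1 stop darker. Offset with the shutter speed: 1/4000 → 1/2000.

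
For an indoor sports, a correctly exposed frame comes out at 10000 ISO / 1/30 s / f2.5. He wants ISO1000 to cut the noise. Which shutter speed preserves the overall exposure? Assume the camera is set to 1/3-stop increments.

ISO: 10000 → 8000 → 6400 → 5000 → 4000 → 3200 → 2500 → 2000 → 1600 → 1250 → 1000 — 3 1/3 stops dropped (darker).
Need 3 1/3 stops brighter from the shutter speed: 1/30 → 1/25 → 1/20 → 1/15 → 1/13 → 1/10 → 1/8 → 1/6 → 1/5 → 1/4 → 0.3.

0.3 s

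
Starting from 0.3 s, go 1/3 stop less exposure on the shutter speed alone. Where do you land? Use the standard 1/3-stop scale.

Shutter speed: 0.3 → 1/4 — 1/3 stop shorter (darker).

1/4s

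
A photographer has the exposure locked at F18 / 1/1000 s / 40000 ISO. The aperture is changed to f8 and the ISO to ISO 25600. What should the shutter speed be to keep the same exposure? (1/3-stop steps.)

Aperture: f/18 → f/16 → f/14 → f/13 → f/11 → f/10 → f/9 → f/8 — 2 1/3 stops larger aperture (brighter).
ISO: 40000 → 32000 → 25600 — 2/3 stop lower (darker).
Net change so far: 1 2/3 stops brighter. Offset with the shutter speed: 1/1000 → 1/1250 → 1/1600 → 1/2000 → 1/2500 → 1/3200.

1/3200s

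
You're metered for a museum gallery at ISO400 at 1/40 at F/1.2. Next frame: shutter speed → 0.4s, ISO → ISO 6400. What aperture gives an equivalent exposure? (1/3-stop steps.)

Shutter speed: 1/40 → 1/30 → 1/25 → 1/20 → 1/15 → 1/13 → 1/10 → 1/8 → 1/6 → 1/5 → 1/4 → 0.3 → 0.4 — 4 stops slower (brighter).
ISO: 400 → 500 → 640 → 800 → 1000 → 1250 → 1600 → 2000 → 2500 → 3200 → 4000 → 5000 → 6400 — 4 stops raised (brighter).
Net change so far: 8 stops brighter. Offset with the aperture: f/1.2 → f/1.4 → f/1.6 → f/1.8 → f/2 → f/2.2 → f/2.5 → f/2.8 → f/3.2 → f/3.5 → f/4 → f/4.5 → f/5 → f/5.6 → f/6.3 → f/7.1 → f/8 → f/9 → f/10 → f/11 → f/13 → f/14 → f/16 → f/18 → f/20.

f/20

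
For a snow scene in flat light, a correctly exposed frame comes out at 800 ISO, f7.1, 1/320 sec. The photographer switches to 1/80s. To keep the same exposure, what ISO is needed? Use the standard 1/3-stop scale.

ISO 200

Shutter speed: 1/320 → 1/250 → 1/200 → 1/160 → 1/125 → 1/100 → 1/80 — 2 stops longer (brighter).
Need 2 stops darker from the ISO: 800 → 640 → 500 → 400 → 320 → 250 → 200.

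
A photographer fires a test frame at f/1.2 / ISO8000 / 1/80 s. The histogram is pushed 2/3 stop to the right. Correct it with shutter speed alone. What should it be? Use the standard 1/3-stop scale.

Overexposed by 2/3 stop → need 2/3 stop darker.
Shutter speed: 1/80 → 1/100 → 1/125.

1/125s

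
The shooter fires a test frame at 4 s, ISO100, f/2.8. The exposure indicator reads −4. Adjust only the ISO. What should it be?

Underexposed by 4 stops → need 4 stops brighter.
ISO: 100 → 200 → 400 → 800 → 1600.

ISO 1600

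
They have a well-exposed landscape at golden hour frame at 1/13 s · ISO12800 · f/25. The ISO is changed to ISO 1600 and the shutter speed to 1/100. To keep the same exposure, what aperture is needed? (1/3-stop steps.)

f/3.2

ISO: 12800 → 10000 → 8000 → 6400 → 5000 → 4000 → 3200 → 2500 → 2000 → 1600 — 3 stops lower (darker).
Shutter speed: 1/13 → 1/15 → 1/20 → 1/25 → 1/30 → 1/40 → 1/50 → 1/60 → 1/80 → 1/100 — 3 stops faster (darker).
Net change so far: 6 stops darker. Offset with the aperture: f/25 → f/22 → f/20 → f/18 → f/16 → f/14 → f/13 → f/11 → f/10 → f/9 → f/8 → f/7.1 → f/6.3 → f/5.6 → f/5 → f/4.5 → f/4 → f/3.5 → f/3.2.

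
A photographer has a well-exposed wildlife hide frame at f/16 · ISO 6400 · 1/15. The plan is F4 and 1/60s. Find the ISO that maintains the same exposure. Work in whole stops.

Aperture: f/16 → f/11 → f/8 → f/5.6 → f/4 — 4 stops opened up (brighter).
Shutter speed: 1/15 → 1/30 → 1/60 — 2 stops faster (darker).
Net change so far: 2 stops brighter. Offset with the ISO: 6400 → 3200 → 1600.

ISO 1600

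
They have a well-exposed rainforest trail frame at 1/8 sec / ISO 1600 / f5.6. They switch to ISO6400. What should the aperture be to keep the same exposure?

ISO: 1600 → 3200 → 6400 — 2 stops higher (brighter).
Need 2 stops darker from the aperture: f/5.6 → f/8 → f/11.

f/11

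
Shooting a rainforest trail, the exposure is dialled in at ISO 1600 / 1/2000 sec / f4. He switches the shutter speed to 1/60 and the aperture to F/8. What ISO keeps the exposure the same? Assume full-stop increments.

ISO 200

Shutter speed: 1/2000 → 1/1000 → 1/500 → 1/250 → 1/125 → 1/60 — 5 stops longer (brighter).
Aperture: f/4 → f/5.6 → f/8 — 2 stops stopped down (darker).
Net change so far: 3 stops brighter. Offset with the ISO: 1600 → 800 → 400 → 200.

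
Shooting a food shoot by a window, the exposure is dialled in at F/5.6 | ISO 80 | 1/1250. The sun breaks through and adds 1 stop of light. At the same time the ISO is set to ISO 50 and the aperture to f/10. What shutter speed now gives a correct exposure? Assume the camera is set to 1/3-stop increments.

Scene light: 1 stop brighter.
ISO: 80 → 64 → 50 — 2/3 stop lower (darker).
Aperture: f/5.6 → f/6.3 → f/7.1 → f/8 → f/9 → f/10 — 1 2/3 stops narrower (darker).
Net so far: 1 1/3 stops darker. Shutter speed: 1/1250 → 1/1000 → 1/800 → 1/640 → 1/500.

1/500s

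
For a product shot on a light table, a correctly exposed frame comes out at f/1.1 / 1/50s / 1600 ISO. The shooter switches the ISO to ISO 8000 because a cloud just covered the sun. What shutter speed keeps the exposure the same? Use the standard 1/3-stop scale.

ISO: 1600 → 2000 → 2500 → 3200 → 4000 → 5000 → 6400 → 8000 — 2 1/3 stops raised (brighter).
Need 2 1/3 stops darker from the shutter speed: 1/50 → 1/60 → 1/80 → 1/100 → 1/125 → 1/160 → 1/200 → 1/250.

1/250s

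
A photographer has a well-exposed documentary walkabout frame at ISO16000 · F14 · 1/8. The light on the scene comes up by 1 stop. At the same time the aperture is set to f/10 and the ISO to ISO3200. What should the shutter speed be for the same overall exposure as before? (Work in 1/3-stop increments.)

Scene light: 1 stop brighter.
Aperture: f/14 → f/13 → f/11 → f/10 — 1 stop larger aperture (brighter).
ISO: 16000 → 12800 → 10000 → 8000 → 6400 → 5000 → 4000 → 3200 — 2 1/3 stops lower (darker).
Net so far: 1/3 stop darker. Shutter speed: 1/8 → 1/6.

1/6s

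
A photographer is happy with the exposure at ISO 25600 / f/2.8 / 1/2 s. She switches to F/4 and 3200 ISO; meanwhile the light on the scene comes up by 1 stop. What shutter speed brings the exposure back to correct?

Scene light: 1 stop brighter.
Aperture: f/2.8 → f/4 — 1 stop narrower (darker).
ISO: 25600 → 12800 → 6400 → 3200 — 3 stops dropped (darker).
Net so far: 3 stops darker. Shutter speed: 1/2 → 1 → 2 → 4.

4 s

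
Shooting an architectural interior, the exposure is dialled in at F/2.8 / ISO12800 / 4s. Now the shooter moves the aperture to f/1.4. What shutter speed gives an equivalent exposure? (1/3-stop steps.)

1 s

Aperture: f/2.8 → f/2.5 → f/2.2 → f/2 → f/1.8 → f/1.6 → f/1.4 — 2 stops wider (brighter).
Need 2 stops darker from the shutter speed: 4 → 3.2 → 2.5 → 2 → 1.6 → 1.3 → 1.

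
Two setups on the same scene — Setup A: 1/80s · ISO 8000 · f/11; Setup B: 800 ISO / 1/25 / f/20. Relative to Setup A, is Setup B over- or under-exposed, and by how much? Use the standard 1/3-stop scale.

Aperture: f/11 → f/13 → f/14 → f/16 → f/18 → f/20 — 1 2/3 stops stopped down (darker).
Shutter speed: 1/80 → 1/60 → 1/50 → 1/40 → 1/30 → 1/25 — 1 2/3 stops longer (brighter).
ISO: 8000 → 6400 → 5000 → 4000 → 3200 → 2500 → 2000 → 1600 → 1250 → 1000 → 800 — 3 1/3 stops lower (darker).
Net: −1 2/3 +1 2/3 −3 1/3 = −3 1/3 stops.

3 1/3 stops darker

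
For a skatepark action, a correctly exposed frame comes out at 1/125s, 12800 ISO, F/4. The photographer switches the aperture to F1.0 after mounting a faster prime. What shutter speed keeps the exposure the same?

1/2000s

Aperture: f/4 → f/2.8 → f/2 → f/1.4 → f/1.0 — 4 stops opened up (brighter).
Need 4 stops darker from the shutter speed: 1/125 → 1/250 → 1/500 → 1/1000 → 1/2000.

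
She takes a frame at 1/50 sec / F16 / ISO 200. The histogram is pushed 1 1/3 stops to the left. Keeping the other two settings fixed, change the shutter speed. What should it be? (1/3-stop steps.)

1/20s

Underexposed by 1 1/3 stops → need 1 1/3 stops brighter.
Shutter speed: 1/50 → 1/40 → 1/30 → 1/25 → 1/20.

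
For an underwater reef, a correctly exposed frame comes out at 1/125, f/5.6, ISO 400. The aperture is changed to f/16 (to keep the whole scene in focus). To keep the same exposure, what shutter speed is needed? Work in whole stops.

Aperture: f/5.6 → f/8 → f/11 → f/16 — 3 stops smaller aperture (darker).
Need 3 stops brighter from the shutter speed: 1/125 → 1/60 → 1/30 → 1/15.

1/15s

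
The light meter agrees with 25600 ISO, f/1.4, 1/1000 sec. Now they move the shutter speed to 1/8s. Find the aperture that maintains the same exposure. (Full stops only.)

f/16

Shutter speed: 1/1000 → 1/500 → 1/250 → 1/125 → 1/60 → 1/30 → 1/15 → 1/8 — 7 stops longer (brighter).
Need 7 stops darker from the aperture: f/1.4 → f/2 → f/2.8 → f/4 → f/5.6 → f/8 → f/11 → f/16.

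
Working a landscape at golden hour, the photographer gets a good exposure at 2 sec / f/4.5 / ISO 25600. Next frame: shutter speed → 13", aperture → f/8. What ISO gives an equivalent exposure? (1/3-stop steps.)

ISO 12800

Shutter speed: 2 → 2.5 → 3.2 → 4 → 5 → 6 → 8 → 10 → 13 — 2 2/3 stops longer (brighter).
Aperture: f/4.5 → f/5 → f/5.6 → f/6.3 → f/7.1 → f/8 — 1 2/3 stops narrower (darker).
Net change so far: 1 stop brighter. Offset with the ISO: 25600 → 20000 → 16000 → 12800.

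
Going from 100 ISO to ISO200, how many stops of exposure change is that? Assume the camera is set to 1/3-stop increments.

1 stop

100 → 125 → 160 → 200 — count the steps: 3 third-stops = 1 stop.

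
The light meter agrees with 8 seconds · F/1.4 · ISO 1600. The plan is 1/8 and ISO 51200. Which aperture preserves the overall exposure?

f/1.0

Shutter speed: 8 → 4 → 2 → 1 → 1/2 → 1/4 → 1/8 — 6 stops shorter (darker).
ISO: 1600 → 3200 → 6400 → 12800 → 25600 → 51200 — 5 stops higher (brighter).
Net change so far: 1 stop darker. Offset with the aperture: f/1.4 → f/1.0.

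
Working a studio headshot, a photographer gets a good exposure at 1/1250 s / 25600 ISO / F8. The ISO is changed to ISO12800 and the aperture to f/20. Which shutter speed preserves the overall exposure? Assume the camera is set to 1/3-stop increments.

1/100s

ISO: 25600 → 20000 → 16000 → 12800 — 1 stop lower (darker).
Aperture: f/8 → f/9 → f/10 → f/11 → f/13 → f/14 → f/16 → f/18 → f/20 — 2 2/3 stops narrower (darker).
Net change so far: 3 2/3 stops darker. Offset with the shutter speed: 1/1250 → 1/1000 → 1/800 → 1/640 → 1/500 → 1/400 → 1/320 → 1/250 → 1/200 → 1/160 → 1/125 → 1/100.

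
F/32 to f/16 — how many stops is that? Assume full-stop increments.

f/32 → f/22 → f/16 — count the steps: 2 stops.

2 stops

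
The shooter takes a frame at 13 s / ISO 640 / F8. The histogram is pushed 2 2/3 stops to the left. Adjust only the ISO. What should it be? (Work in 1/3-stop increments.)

Underexposed by 2 2/3 stops → need 2 2/3 stops brighter.
ISO: 640 → 800 → 1000 → 1250 → 1600 → 2000 → 2500 → 3200 → 4000.

ISO 4000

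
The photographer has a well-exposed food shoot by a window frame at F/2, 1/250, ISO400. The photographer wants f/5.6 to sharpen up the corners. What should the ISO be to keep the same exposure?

ISO 3200

Aperture: f/2 → f/2.8 → f/4 → f/5.6 — 3 stops narrower (darker).
Need 3 stops brighter from the ISO: 400 → 800 → 1600 → 3200.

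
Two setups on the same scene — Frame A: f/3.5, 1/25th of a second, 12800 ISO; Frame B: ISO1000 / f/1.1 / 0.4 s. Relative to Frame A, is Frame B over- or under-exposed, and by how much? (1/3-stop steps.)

3 stops brighter

Aperture: f/3.5 → f/3.2 → f/2.8 → f/2.5 → f/2.2 → f/2 → f/1.8 → f/1.6 → f/1.4 → f/1.2 → f/1.1 — 3 1/3 stops larger aperture (brighter).
Shutter speed: 1/25 → 1/20 → 1/15 → 1/13 → 1/10 → 1/8 → 1/6 → 1/5 → 1/4 → 0.3 → 0.4 — 3 1/3 stops slower (brighter).
ISO: 12800 → 10000 → 8000 → 6400 → 5000 → 4000 → 3200 → 2500 → 2000 → 1600 → 1250 → 1000 — 3 2/3 stops dropped (darker).
Net: +3 1/3 +3 1/3 −3 2/3 = +3 stops.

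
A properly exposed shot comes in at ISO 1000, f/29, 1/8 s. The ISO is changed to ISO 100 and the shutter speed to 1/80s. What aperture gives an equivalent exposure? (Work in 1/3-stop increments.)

f/2.8

ISO: 1000 → 800 → 640 → 500 → 400 → 320 → 250 → 200 → 160 → 125 → 100 — 3 1/3 stops lower (darker).
Shutter speed: 1/8 → 1/10 → 1/13 → 1/15 → 1/20 → 1/25 → 1/30 → 1/40 → 1/50 → 1/60 → 1/80 — 3 1/3 stops faster (darker).
Net change so far: 6 2/3 stops darker. Offset with the aperture: f/29 → f/25 → f/22 → f/20 → f/18 → f/16 → f/14 → f/13 → f/11 → f/10 → f/9 → f/8 → f/7.1 → f/6.3 → f/5.6 → f/5 → f/4.5 → f/4 → f/3.5 → f/3.2 → f/2.8.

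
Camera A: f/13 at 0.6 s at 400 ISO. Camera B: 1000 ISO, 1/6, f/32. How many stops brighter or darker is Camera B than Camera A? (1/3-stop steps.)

3 1/3 stops darker

Aperture: f/13 → f/14 → f/16 → f/18 → f/20 → f/22 → f/25 → f/29 → f/32 — 2 2/3 stops smaller aperture (darker).
Shutter speed: 0.6 → 0.5 → 0.4 → 0.3 → 1/4 → 1/5 → 1/6 — 2 stops shorter (darker).
ISO: 400 → 500 → 640 → 800 → 1000 — 1 1/3 stops raised (brighter).
Net: −2 2/3 −2 +1 1/3 = −3 1/3 stops.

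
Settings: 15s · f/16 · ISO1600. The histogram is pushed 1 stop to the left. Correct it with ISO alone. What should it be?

Underexposed by 1 stop → need 1 stop brighter.
ISO: 1600 → 3200.

ISO 3200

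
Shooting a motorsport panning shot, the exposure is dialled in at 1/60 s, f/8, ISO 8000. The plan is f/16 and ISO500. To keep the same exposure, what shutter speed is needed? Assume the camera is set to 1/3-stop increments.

1 s

Aperture: f/8 → f/9 → f/10 → f/11 → f/13 → f/14 → f/16 — 2 stops stopped down (darker).
ISO: 8000 → 6400 → 5000 → 4000 → 3200 → 2500 → 2000 → 1600 → 1250 → 1000 → 800 → 640 → 500 — 4 stops lower (darker).
Net change so far: 6 stops darker. Offset with the shutter speed: 1/60 → 1/50 → 1/40 → 1/30 → 1/25 → 1/20 → 1/15 → 1/13 → 1/10 → 1/8 → 1/6 → 1/5 → 1/4 → 0.3 → 0.4 → 0.5 → 0.6 → 0.8 → 1.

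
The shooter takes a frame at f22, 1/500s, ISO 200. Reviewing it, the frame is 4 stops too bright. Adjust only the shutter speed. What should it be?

1/8000s

Overexposed by 4 stops → need 4 stops darker.
Shutter speed: 1/500 → 1/1000 → 1/2000 → 1/4000 → 1/8000.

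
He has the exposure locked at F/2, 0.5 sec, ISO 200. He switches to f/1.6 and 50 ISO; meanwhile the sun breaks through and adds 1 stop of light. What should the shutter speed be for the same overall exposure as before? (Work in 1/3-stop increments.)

Scene light: 1 stop brighter.
Aperture: f/2 → f/1.8 → f/1.6 — 2/3 stop larger aperture (brighter).
ISO: 200 → 160 → 125 → 100 → 80 → 64 → 50 — 2 stops lower (darker).
Net so far: 1/3 stop darker. Shutter speed: 0.5 → 0.6.

0.6 s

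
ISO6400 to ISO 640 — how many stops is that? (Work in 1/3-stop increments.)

6400 → 5000 → 4000 → 3200 → 2500 → 2000 → 1600 → 1250 → 1000 → 800 → 640 — count the steps: 10 third-stops = 3 1/3 stops.

3 1/3 stops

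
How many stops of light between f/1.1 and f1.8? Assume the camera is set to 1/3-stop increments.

1 1/3 stops

f/1.1 → f/1.2 → f/1.4 → f/1.6 → f/1.8 — count the steps: 4 third-stops = 1 1/3 stops.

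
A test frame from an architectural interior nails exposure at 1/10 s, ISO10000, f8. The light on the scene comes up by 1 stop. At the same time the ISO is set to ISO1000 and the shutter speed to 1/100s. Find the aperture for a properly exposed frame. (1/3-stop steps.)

f/1.1

Scene light: 1 stop brighter.
ISO: 10000 → 8000 → 6400 → 5000 → 4000 → 3200 → 2500 → 2000 → 1600 → 1250 → 1000 — 3 1/3 stops dropped (darker).
Shutter speed: 1/10 → 1/13 → 1/15 → 1/20 → 1/25 → 1/30 → 1/40 → 1/50 → 1/60 → 1/80 → 1/100 — 3 1/3 stops faster (darker).
Net so far: 5 2/3 stops darker. Aperture: f/8 → f/7.1 → f/6.3 → f/5.6 → f/5 → f/4.5 → f/4 → f/3.5 → f/3.2 → f/2.8 → f/2.5 → f/2.2 → f/2 → f/1.8 → f/1.6 → f/1.4 → f/1.2 → f/1.1.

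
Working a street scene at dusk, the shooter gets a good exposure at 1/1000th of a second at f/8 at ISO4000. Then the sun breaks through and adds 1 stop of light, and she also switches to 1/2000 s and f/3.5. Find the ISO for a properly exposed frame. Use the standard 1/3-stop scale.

Scene light: 1 stop brighter.
Shutter speed: 1/1000 → 1/1250 → 1/1600 → 1/2000 — 1 stop faster (darker).
Aperture: f/8 → f/7.1 → f/6.3 → f/5.6 → f/5 → f/4.5 → f/4 → f/3.5 — 2 1/3 stops larger aperture (brighter).
Net so far: 2 1/3 stops brighter. ISO: 4000 → 3200 → 2500 → 2000 → 1600 → 1250 → 1000 → 800.

ISO 800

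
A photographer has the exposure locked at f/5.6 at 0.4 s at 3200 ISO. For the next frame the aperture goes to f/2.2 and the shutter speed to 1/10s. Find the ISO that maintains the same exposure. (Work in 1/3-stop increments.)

ISO 2000

Aperture: f/5.6 → f/5 → f/4.5 → f/4 → f/3.5 → f/3.2 → f/2.8 → f/2.5 → f/2.2 — 2 2/3 stops wider (brighter).
Shutter speed: 0.4 → 0.3 → 1/4 → 1/5 → 1/6 → 1/8 → 1/10 — 2 stops shorter (darker).
Net change so far: 2/3 stop brighter. Offset with the ISO: 3200 → 2500 → 2000.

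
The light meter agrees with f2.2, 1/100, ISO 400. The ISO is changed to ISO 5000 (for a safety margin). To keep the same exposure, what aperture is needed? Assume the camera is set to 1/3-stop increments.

ISO: 400 → 500 → 640 → 800 → 1000 → 1250 → 1600 → 2000 → 2500 → 3200 → 4000 → 5000 — 3 2/3 stops higher (brighter).
Need 3 2/3 stops darker from the aperture: f/2.2 → f/2.5 → f/2.8 → f/3.2 → f/3.5 → f/4 → f/4.5 → f/5 → f/5.6 → f/6.3 → f/7.1 → f/8.

f/8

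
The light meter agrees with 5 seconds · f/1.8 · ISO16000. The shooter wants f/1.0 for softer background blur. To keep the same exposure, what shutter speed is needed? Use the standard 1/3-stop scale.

1.6 s

Aperture: f/1.8 → f/1.6 → f/1.4 → f/1.2 → f/1.1 → f/1.0 — 1 2/3 stops larger aperture (brighter).
Need 1 2/3 stops darker from the shutter speed: 5 → 4 → 3.2 → 2.5 → 2 → 1.6.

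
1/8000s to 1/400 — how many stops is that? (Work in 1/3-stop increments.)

4 1/3 stops

1/8000 → 1/6400 → 1/5000 → 1/4000 → 1/3200 → 1/2500 → 1/2000 → 1/1600 → 1/1250 → 1/1000 → 1/800 → 1/640 → 1/500 → 1/400 — count the steps: 13 third-stops = 4 1/3 stops.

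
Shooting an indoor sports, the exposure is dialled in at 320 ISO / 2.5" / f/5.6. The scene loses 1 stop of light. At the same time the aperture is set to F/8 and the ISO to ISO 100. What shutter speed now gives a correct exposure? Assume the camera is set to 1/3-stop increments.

30 s

Scene light: 1 stop darker.
Aperture: f/5.6 → f/6.3 → f/7.1 → f/8 — 1 stop smaller aperture (darker).
ISO: 320 → 250 → 200 → 160 → 125 → 100 — 1 2/3 stops lower (darker).
Net so far: 3 2/3 stops darker. Shutter speed: 2.5 → 3.2 → 4 → 5 → 6 → 8 → 10 → 13 → 15 → 20 → 25 → 30.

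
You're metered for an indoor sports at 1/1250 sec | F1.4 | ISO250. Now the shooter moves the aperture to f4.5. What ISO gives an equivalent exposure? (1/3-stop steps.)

Aperture: f/1.4 → f/1.6 → f/1.8 → f/2 → f/2.2 → f/2.5 → f/2.8 → f/3.2 → f/3.5 → f/4 → f/4.5 — 3 1/3 stops stopped down (darker).
Need 3 1/3 stops brighter from the ISO: 250 → 320 → 400 → 500 → 640 → 800 → 1000 → 1250 → 1600 → 2000 → 2500.

ISO 2500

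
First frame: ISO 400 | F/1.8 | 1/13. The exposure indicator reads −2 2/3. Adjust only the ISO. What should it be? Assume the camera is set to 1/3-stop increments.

Underexposed by 2 2/3 stops → need 2 2/3 stops brighter.
ISO: 400 → 500 → 640 → 800 → 1000 → 1250 → 1600 → 2000 → 2500.

ISO 2500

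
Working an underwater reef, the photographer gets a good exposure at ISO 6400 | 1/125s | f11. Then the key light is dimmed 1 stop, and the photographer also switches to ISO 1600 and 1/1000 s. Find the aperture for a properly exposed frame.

f/1.4

Scene light: 1 stop darker.
ISO: 6400 → 3200 → 1600 — 2 stops lower (darker).
Shutter speed: 1/125 → 1/250 → 1/500 → 1/1000 — 3 stops faster (darker).
Net so far: 6 stops darker. Aperture: f/11 → f/8 → f/5.6 → f/4 → f/2.8 → f/2 → f/1.4.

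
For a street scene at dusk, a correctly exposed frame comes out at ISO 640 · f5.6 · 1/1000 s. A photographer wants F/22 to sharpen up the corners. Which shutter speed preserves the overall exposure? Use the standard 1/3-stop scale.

Aperture: f/5.6 → f/6.3 → f/7.1 → f/8 → f/9 → f/10 → f/11 → f/13 → f/14 → f/16 → f/18 → f/20 → f/22 — 4 stops stopped down (darker).
Need 4 stops brighter from the shutter speed: 1/1000 → 1/800 → 1/640 → 1/500 → 1/400 → 1/320 → 1/250 → 1/200 → 1/160 → 1/125 → 1/100 → 1/80 → 1/60.

1/60s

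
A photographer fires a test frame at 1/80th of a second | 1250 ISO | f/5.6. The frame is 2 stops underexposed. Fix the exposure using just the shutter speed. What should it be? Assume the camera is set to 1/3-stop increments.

Underexposed by 2 stops → need 2 stops brighter.
Shutter speed: 1/80 → 1/60 → 1/50 → 1/40 → 1/30 → 1/25 → 1/20.

1/20s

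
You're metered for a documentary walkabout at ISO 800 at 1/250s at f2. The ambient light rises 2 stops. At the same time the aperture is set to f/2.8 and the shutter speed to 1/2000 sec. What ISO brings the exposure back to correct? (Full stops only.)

ISO 3200

Scene light: 2 stops brighter.
Aperture: f/2 → f/2.8 — 1 stop narrower (darker).
Shutter speed: 1/250 → 1/500 → 1/1000 → 1/2000 — 3 stops shorter (darker).
Net so far: 2 stops darker. ISO: 800 → 1600 → 3200.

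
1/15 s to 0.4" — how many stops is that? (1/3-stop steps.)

1/15 → 1/13 → 1/10 → 1/8 → 1/6 → 1/5 → 1/4 → 0.3 → 0.4 — count the steps: 8 third-stops = 2 2/3 stops.

2 2/3 stops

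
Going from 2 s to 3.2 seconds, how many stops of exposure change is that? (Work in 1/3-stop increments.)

2 → 2.5 → 3.2 — count the steps: 2 third-stops = 2/3 stop.

2/3 stop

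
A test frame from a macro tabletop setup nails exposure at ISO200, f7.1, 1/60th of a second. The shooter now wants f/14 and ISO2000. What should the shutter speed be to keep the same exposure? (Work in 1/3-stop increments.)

Aperture: f/7.1 → f/8 → f/9 → f/10 → f/11 → f/13 → f/14 — 2 stops narrower (darker).
ISO: 200 → 250 → 320 → 400 → 500 → 640 → 800 → 1000 → 1250 → 1600 → 2000 — 3 1/3 stops higher (brighter).
Net change so far: 1 1/3 stops brighter. Offset with the shutter speed: 1/60 → 1/80 → 1/100 → 1/125 → 1/160.

1/160s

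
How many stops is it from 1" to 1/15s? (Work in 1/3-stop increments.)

1 → 0.8 → 0.6 → 0.5 → 0.4 → 0.3 → 1/4 → 1/5 → 1/6 → 1/8 → 1/10 → 1/13 → 1/15 — count the steps: 12 third-stops = 4 stops.

4 stops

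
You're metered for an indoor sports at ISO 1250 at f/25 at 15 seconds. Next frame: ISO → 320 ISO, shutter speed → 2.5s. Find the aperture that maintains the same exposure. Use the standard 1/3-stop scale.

f/5

ISO: 1250 → 1000 → 800 → 640 → 500 → 400 → 320 — 2 stops dropped (darker).
Shutter speed: 15 → 13 → 10 → 8 → 6 → 5 → 4 → 3.2 → 2.5 — 2 2/3 stops shorter (darker).
Net change so far: 4 2/3 stops darker. Offset with the aperture: f/25 → f/22 → f/20 → f/18 → f/16 → f/14 → f/13 → f/11 → f/10 → f/9 → f/8 → f/7.1 → f/6.3 → f/5.6 → f/5.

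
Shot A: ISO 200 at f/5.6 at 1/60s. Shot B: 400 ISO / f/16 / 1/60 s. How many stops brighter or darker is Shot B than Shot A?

Aperture: f/5.6 → f/8 → f/11 → f/16 — 3 stops smaller aperture (darker).
Shutter speed: unchanged.
ISO: 200 → 400 — 1 stop raised (brighter).
Net: −3 +1 = −2 stops.

2 stops darker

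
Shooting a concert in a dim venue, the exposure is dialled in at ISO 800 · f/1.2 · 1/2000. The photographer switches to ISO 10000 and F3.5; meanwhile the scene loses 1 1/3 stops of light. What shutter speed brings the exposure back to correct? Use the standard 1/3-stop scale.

Scene light: 1 1/3 stops darker.
ISO: 800 → 1000 → 1250 → 1600 → 2000 → 2500 → 3200 → 4000 → 5000 → 6400 → 8000 → 10000 — 3 2/3 stops higher (brighter).
Aperture: f/1.2 → f/1.4 → f/1.6 → f/1.8 → f/2 → f/2.2 → f/2.5 → f/2.8 → f/3.2 → f/3.5 — 3 stops smaller aperture (darker).
Net so far: 2/3 stop darker. Shutter speed: 1/2000 → 1/1600 → 1/1250.

1/1250s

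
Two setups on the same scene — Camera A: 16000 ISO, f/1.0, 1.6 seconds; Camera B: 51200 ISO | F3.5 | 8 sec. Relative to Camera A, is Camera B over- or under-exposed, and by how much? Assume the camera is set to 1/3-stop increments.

1/3 stop brighter

Aperture: f/1.0 → f/1.1 → f/1.2 → f/1.4 → f/1.6 → f/1.8 → f/2 → f/2.2 → f/2.5 → f/2.8 → f/3.2 → f/3.5 — 3 2/3 stops stopped down (darker).
Shutter speed: 1.6 → 2 → 2.5 → 3.2 → 4 → 5 → 6 → 8 — 2 1/3 stops longer (brighter).
ISO: 16000 → 20000 → 25600 → 32000 → 40000 → 51200 — 1 2/3 stops raised (brighter).
Net: −3 2/3 +2 1/3 +1 2/3 = +1/3 stops.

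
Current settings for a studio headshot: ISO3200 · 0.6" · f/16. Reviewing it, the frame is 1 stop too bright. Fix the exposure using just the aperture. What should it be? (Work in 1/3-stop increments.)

Overexposed by 1 stop → need 1 stop darker.
Aperture: f/16 → f/18 → f/20 → f/22.

f/22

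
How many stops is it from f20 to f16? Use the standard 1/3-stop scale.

f/20 → f/18 → f/16 — count the steps: 2 third-stops = 2/3 stop.

2/3 stop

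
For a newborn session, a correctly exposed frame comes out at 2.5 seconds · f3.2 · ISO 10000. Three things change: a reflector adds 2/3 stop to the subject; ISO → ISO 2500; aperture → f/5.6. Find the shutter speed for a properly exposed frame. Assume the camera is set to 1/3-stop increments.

20 s

Scene light: 2/3 stop brighter.
ISO: 10000 → 8000 → 6400 → 5000 → 4000 → 3200 → 2500 — 2 stops dropped (darker).
Aperture: f/3.2 → f/3.5 → f/4 → f/4.5 → f/5 → f/5.6 — 1 2/3 stops narrower (darker).
Net so far: 3 stops darker. Shutter speed: 2.5 → 3.2 → 4 → 5 → 6 → 8 → 10 → 13 → 15 → 20.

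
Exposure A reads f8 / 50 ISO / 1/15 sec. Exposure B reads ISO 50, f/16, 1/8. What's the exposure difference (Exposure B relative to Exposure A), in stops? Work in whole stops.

1 stop darker

Aperture: f/8 → f/11 → f/16 — 2 stops narrower (darker).
Shutter speed: 1/15 → 1/8 — 1 stop slower (brighter).
ISO: unchanged.
Net: −2 +1 = −1 stop.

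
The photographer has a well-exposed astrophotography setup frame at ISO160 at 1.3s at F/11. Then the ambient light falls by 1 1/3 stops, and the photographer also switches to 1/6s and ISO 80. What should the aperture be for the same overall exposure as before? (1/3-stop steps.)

f/1.8

Scene light: 1 1/3 stops darker.
Shutter speed: 1.3 → 1 → 0.8 → 0.6 → 0.5 → 0.4 → 0.3 → 1/4 → 1/5 → 1/6 — 3 stops faster (darker).
ISO: 160 → 125 → 100 → 80 — 1 stop lower (darker).
Net so far: 5 1/3 stops darker. Aperture: f/11 → f/10 → f/9 → f/8 → f/7.1 → f/6.3 → f/5.6 → f/5 → f/4.5 → f/4 → f/3.5 → f/3.2 → f/2.8 → f/2.5 → f/2.2 → f/2 → f/1.8.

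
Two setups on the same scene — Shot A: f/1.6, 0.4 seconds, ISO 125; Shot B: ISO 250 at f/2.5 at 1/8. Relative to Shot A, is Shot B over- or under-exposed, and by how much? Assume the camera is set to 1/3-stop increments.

2 stops darker

Aperture: f/1.6 → f/1.8 → f/2 → f/2.2 → f/2.5 — 1 1/3 stops narrower (darker).
Shutter speed: 0.4 → 0.3 → 1/4 → 1/5 → 1/6 → 1/8 — 1 2/3 stops faster (darker).
ISO: 125 → 160 → 200 → 250 — 1 stop raised (brighter).
Net: −1 1/3 −1 2/3 +1 = −2 stops.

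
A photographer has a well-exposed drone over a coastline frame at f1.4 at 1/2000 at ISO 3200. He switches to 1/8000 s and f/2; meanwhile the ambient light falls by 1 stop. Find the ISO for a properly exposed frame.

Scene light: 1 stop darker.
Shutter speed: 1/2000 → 1/4000 → 1/8000 — 2 stops shorter (darker).
Aperture: f/1.4 → f/2 — 1 stop smaller aperture (darker).
Net so far: 4 stops darker. ISO: 3200 → 6400 → 12800 → 25600 → 51200.

ISO 51200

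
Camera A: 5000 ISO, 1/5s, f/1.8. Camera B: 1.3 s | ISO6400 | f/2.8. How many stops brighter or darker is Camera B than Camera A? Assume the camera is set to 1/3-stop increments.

1 2/3 stops brighter

Aperture: f/1.8 → f/2 → f/2.2 → f/2.5 → f/2.8 — 1 1/3 stops smaller aperture (darker).
Shutter speed: 1/5 → 1/4 → 0.3 → 0.4 → 0.5 → 0.6 → 0.8 → 1 → 1.3 — 2 2/3 stops longer (brighter).
ISO: 5000 → 6400 — 1/3 stop higher (brighter).
Net: −1 1/3 +2 2/3 +1/3 = +1 2/3 stops.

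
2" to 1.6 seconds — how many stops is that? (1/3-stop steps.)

1/3 stop

2 → 1.6 — count the steps: 1 third-stops = 1/3 stop.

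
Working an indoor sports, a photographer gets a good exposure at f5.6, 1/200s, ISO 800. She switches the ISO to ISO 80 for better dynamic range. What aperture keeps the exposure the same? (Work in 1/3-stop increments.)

ISO: 800 → 640 → 500 → 400 → 320 → 250 → 200 → 160 → 125 → 100 → 80 — 3 1/3 stops lower (darker).
Need 3 1/3 stops brighter from the aperture: f/5.6 → f/5 → f/4.5 → f/4 → f/3.5 → f/3.2 → f/2.8 → f/2.5 → f/2.2 → f/2 → f/1.8.

f/1.8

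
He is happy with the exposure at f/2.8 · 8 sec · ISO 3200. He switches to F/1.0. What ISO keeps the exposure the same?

ISO 400

Aperture: f/2.8 → f/2 → f/1.4 → f/1.0 — 3 stops opened up (brighter).
Need 3 stops darker from the ISO: 3200 → 1600 → 800 → 400.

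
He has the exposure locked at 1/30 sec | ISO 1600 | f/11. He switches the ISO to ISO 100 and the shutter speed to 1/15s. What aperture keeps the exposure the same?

ISO: 1600 → 800 → 400 → 200 → 100 — 4 stops lower (darker).
Shutter speed: 1/30 → 1/15 — 1 stop longer (brighter).
Net change so far: 3 stops darker. Offset with the aperture: f/11 → f/8 → f/5.6 → f/4.

f/4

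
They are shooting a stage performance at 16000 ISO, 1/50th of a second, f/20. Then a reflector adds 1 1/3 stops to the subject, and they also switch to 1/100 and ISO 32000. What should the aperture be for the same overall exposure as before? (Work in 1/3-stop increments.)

Scene light: 1 1/3 stops brighter.
Shutter speed: 1/50 → 1/60 → 1/80 → 1/100 — 1 stop faster (darker).
ISO: 16000 → 20000 → 25600 → 32000 — 1 stop raised (brighter).
Net so far: 1 1/3 stops brighter. Aperture: f/20 → f/22 → f/25 → f/29 → f/32.

f/32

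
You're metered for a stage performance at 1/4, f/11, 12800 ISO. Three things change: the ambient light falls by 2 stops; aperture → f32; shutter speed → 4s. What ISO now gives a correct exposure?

Scene light: 2 stops darker.
Aperture: f/11 → f/16 → f/22 → f/32 — 3 stops smaller aperture (darker).
Shutter speed: 1/4 → 1/2 → 1 → 2 → 4 — 4 stops slower (brighter).
Net so far: 1 stop darker. ISO: 12800 → 25600.

ISO 25600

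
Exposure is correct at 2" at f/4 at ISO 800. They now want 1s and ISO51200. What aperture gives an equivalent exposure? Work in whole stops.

f/22

Shutter speed: 2 → 1 — 1 stop shorter (darker).
ISO: 800 → 1600 → 3200 → 6400 → 12800 → 25600 → 51200 — 6 stops raised (brighter).
Net change so far: 5 stops brighter. Offset with the aperture: f/4 → f/5.6 → f/8 → f/11 → f/16 → f/22.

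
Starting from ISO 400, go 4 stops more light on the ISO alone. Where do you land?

ISO 6400

ISO: 400 → 800 → 1600 → 3200 → 6400 — 4 stops higher (brighter).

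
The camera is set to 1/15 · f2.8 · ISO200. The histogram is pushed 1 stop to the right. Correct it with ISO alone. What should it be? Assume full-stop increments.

Overexposed by 1 stop → need 1 stop darker.
ISO: 200 → 100.

ISO 100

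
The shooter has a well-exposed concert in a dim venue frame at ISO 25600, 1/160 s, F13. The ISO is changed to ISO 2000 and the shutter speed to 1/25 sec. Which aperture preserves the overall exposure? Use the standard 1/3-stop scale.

f/9

ISO: 25600 → 20000 → 16000 → 12800 → 10000 → 8000 → 6400 → 5000 → 4000 → 3200 → 2500 → 2000 — 3 2/3 stops dropped (darker).
Shutter speed: 1/160 → 1/125 → 1/100 → 1/80 → 1/60 → 1/50 → 1/40 → 1/30 → 1/25 — 2 2/3 stops longer (brighter).
Net change so far: 1 stop darker. Offset with the aperture: f/13 → f/11 → f/10 → f/9.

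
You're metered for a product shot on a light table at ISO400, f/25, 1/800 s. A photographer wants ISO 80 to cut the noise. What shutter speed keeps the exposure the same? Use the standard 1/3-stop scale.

ISO: 400 → 320 → 250 → 200 → 160 → 125 → 100 → 80 — 2 1/3 stops lower (darker).
Need 2 1/3 stops brighter from the shutter speed: 1/800 → 1/640 → 1/500 → 1/400 → 1/320 → 1/250 → 1/200 → 1/160.

1/160s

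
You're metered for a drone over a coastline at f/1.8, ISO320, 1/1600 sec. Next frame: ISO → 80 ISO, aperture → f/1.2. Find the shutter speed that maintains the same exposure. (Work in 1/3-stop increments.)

ISO: 320 → 250 → 200 → 160 → 125 → 100 → 80 — 2 stops lower (darker).
Aperture: f/1.8 → f/1.6 → f/1.4 → f/1.2 — 1 stop larger aperture (brighter).
Net change so far: 1 stop darker. Offset with the shutter speed: 1/1600 → 1/1250 → 1/1000 → 1/800.

1/800s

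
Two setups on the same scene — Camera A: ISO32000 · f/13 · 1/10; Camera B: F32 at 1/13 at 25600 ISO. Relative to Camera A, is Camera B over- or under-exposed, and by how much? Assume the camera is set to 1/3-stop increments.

3 1/3 stops darker

Aperture: f/13 → f/14 → f/16 → f/18 → f/20 → f/22 → f/25 → f/29 → f/32 — 2 2/3 stops stopped down (darker).
Shutter speed: 1/10 → 1/13 — 1/3 stop shorter (darker).
ISO: 32000 → 25600 — 1/3 stop dropped (darker).
Net: −2 2/3 −1/3 −1/3 = −3 1/3 stops.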